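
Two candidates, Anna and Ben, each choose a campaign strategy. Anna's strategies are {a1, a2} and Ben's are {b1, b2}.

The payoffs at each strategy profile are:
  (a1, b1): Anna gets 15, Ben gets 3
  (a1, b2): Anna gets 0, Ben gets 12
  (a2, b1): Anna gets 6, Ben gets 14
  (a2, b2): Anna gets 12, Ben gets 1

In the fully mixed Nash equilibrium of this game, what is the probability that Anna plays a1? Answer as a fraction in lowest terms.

13/22

Let r be the probability that Anna plays a1. In a completely mixed equilibrium, Ben must be indifferent between b1 and b2.
Ben's expected payoff from b1 is 3r + 14(1−r); from b2 it is 12r + (1−r).
Setting these equal: −11r + 14 = 11r + 1, so r = 13/22.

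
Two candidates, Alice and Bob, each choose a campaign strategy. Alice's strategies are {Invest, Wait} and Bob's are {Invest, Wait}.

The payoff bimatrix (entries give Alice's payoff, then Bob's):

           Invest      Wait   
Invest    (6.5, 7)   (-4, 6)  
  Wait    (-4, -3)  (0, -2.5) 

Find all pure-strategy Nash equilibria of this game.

(Invest, Invest) and (Wait, Wait)

(Invest, Invest): Alice gets 6.5 ≥ -4 from Wait, and Bob gets 7 ≥ 6 from Wait — Nash equilibrium.
(Invest, Wait): Alice prefers Wait (0 > -4); Bob prefers Invest (7 > 6) — not an equilibrium.
(Wait, Invest): Alice prefers Invest (6.5 > -4); Bob prefers Wait (-2.5 > -3) — not an equilibrium.
(Wait, Wait): Alice gets 0 ≥ -4 from Invest, and Bob gets -2.5 ≥ -3 from Invest — Nash equilibrium.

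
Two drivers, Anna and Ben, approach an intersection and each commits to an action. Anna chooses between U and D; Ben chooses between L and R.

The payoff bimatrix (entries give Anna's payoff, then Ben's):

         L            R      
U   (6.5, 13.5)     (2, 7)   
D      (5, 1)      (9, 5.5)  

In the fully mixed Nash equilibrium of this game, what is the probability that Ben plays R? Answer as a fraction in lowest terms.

3/17

Let c be the probability that Ben plays L. In a completely mixed equilibrium, Anna must be indifferent between U and D.
Anna's expected payoff from U is 6.5c + 2(1−c); from D it is 5c + 9(1−c).
Setting these equal: 4.5c + 2 = −4c + 9, so c = 14/17.
Therefore Ben plays R with probability 1 − 14/17 = 3/17.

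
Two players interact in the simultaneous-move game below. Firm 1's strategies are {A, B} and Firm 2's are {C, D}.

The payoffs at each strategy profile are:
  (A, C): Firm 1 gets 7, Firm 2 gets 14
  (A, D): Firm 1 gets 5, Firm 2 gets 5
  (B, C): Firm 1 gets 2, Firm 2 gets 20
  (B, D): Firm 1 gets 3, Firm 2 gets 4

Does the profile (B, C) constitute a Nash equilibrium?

At (B, C), Firm 1 earns 2; switching to A would give 7, so Firm 1 would deviate.
Firm 2 earns 20; switching to D would give 4, so Firm 2 has no profitable deviation.
Since at least one player can profitably deviate, this is not a Nash equilibrium.

No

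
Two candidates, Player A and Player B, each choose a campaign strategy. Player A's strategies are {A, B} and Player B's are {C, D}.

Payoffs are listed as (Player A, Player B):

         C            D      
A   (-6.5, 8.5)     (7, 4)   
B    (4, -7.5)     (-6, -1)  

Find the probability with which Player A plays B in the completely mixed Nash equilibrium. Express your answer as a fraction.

9/22

Let r be the probability that Player A plays A. In a completely mixed equilibrium, Player B must be indifferent between C and D.
Player B's expected payoff from C is 8.5r − 7.5(1−r); from D it is 4r − (1−r).
Setting these equal: 16r − 7.5 = 5r − 1, so r = 13/22.
Therefore Player A plays B with probability 1 − 13/22 = 9/22.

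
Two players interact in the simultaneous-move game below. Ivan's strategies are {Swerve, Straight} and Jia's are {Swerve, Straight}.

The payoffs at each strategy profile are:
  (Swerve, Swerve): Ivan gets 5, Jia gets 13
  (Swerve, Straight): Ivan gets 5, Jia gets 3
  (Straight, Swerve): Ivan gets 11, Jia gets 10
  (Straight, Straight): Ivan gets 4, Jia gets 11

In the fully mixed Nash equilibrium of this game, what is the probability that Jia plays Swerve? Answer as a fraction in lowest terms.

Let c be the probability that Jia plays Swerve. In a completely mixed equilibrium, Ivan must be indifferent between Swerve and Straight.
Ivan's expected payoff from Swerve is 5c + 5(1−c); from Straight it is 11c + 4(1−c).
Setting these equal: 5 = 7c + 4, so c = 1/7.

1/7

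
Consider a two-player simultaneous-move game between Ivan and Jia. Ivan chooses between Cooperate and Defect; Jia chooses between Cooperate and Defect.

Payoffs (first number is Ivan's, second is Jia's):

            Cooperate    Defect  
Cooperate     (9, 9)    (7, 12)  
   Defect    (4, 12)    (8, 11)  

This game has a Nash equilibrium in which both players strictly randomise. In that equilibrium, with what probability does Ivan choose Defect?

Let x be the probability that Ivan plays Cooperate. In a completely mixed equilibrium, Jia must be indifferent between Cooperate and Defect.
Jia's expected payoff from Cooperate is 9x + 12(1−x); from Defect it is 12x + 11(1−x).
Setting these equal: −3x + 12 = x + 11, so x = 1/4.
Therefore Ivan plays Defect with probability 1 − 1/4 = 3/4.

3/4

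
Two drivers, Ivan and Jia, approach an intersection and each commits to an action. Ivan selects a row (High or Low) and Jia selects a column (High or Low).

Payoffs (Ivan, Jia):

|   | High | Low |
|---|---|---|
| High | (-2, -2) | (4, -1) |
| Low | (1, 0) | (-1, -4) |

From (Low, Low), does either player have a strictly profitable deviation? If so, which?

Ivan at (Low, Low) earns -1; deviating to High yields 4 — a strict improvement.
Jia earns -4; deviating to High yields 0 — a strict improvement.
Both Ivan and Jia have strictly profitable deviations.

Both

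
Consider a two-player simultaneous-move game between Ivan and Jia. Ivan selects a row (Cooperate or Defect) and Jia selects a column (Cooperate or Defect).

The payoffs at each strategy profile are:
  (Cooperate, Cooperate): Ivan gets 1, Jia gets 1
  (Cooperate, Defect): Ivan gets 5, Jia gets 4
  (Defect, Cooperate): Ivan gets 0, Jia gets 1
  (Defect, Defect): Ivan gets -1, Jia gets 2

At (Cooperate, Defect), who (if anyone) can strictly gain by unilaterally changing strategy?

Neither

Ivan at (Cooperate, Defect) earns 5; deviating to Defect yields -1 — not better.
Jia earns 4; deviating to Cooperate yields 1 — not better.
Neither player can strictly improve; the profile is a Nash equilibrium.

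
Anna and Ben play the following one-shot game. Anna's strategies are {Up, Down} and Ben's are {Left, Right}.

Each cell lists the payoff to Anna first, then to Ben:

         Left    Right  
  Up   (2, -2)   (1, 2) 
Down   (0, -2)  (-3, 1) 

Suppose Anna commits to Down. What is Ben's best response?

Against Down, Ben earns -2 from Left and 1 from Right.
So Right is the best response.

Right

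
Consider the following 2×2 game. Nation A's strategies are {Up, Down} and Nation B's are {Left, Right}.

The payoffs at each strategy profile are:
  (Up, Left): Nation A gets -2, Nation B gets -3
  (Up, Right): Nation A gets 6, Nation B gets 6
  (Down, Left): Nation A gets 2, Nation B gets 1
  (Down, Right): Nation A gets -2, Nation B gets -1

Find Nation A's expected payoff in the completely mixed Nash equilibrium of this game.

First find y, the probability Nation B plays Left, from Nation A's indifference between Up and Down: −2y + 6(1−y) = 2y − 2(1−y), giving y = 2/3.
Since Nation A is indifferent in equilibrium, Nation A's expected payoff equals the payoff from either row against (2/3, 1/3). Using Up: −2(2/3) + 6(1/3) = 2/3.

2/3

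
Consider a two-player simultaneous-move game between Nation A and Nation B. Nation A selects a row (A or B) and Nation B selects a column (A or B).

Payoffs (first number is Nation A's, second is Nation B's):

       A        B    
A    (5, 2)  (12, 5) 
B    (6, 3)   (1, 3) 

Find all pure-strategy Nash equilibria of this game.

(A, A): Nation A prefers B (6 > 5); Nation B prefers B (5 > 2) — not an equilibrium.
(A, B): Nation A gets 12 ≥ 1 from B, and Nation B gets 5 ≥ 2 from A — Nash equilibrium.
(B, A): Nation A gets 6 ≥ 5 from A, and Nation B gets 3 ≥ 3 from B — Nash equilibrium.
(B, B): Nation A prefers A (12 > 1) — not an equilibrium.

(A, B) and (B, A)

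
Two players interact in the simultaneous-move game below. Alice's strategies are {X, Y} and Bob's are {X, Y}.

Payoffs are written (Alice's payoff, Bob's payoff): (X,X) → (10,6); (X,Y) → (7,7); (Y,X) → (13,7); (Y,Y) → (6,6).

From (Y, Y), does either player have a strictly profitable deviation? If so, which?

Alice at (Y, Y) earns 6; deviating to X yields 7 — a strict improvement.
Bob earns 6; deviating to X yields 7 — a strict improvement.
Both Alice and Bob have strictly profitable deviations.

Both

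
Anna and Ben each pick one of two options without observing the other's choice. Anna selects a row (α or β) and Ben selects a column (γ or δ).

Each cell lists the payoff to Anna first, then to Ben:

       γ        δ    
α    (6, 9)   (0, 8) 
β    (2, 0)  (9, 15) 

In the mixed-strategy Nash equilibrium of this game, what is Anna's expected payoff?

54/13

First find y, the probability Ben plays γ, from Anna's indifference between α and β: 6y = 2y + 9(1−y), giving y = 9/13.
Since Anna is indifferent in equilibrium, Anna's expected payoff equals the payoff from either row against (9/13, 4/13). Using α: 6(9/13) = 54/13.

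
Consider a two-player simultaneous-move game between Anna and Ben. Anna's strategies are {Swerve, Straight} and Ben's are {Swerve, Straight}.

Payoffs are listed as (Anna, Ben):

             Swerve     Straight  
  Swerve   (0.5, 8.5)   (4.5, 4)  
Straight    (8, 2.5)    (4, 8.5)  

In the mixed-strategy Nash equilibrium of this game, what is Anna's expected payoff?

17/4

First find y, the probability Ben plays Swerve, from Anna's indifference between Swerve and Straight: 0.5y + 4.5(1−y) = 8y + 4(1−y), giving y = 1/16.
Since Anna is indifferent in equilibrium, Anna's expected payoff equals the payoff from either row against (1/16, 15/16). Using Swerve: 0.5(1/16) + 4.5(15/16) = 17/4.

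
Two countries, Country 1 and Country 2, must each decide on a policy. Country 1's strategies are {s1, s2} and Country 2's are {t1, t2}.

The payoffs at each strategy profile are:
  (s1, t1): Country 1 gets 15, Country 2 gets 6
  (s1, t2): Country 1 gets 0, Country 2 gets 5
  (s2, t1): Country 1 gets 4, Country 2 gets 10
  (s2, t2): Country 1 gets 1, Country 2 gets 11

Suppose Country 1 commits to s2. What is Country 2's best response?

Against s2, Country 2 earns 10 from t1 and 11 from t2.
So t2 is the best response.

t2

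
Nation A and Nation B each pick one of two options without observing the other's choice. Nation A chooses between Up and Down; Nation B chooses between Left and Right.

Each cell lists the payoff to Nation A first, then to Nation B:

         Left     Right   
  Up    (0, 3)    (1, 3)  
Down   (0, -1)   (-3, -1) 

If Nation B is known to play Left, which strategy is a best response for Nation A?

Against Left, Nation A earns 0 from Up and 0 from Down.
So either strategy is a best response.

either — both Up and Down are best responses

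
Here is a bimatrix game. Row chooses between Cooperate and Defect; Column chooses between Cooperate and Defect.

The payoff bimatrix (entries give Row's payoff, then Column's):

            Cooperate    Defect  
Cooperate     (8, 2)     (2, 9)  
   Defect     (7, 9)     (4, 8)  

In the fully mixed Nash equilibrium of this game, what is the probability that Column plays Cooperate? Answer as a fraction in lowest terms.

Let c be the probability that Column plays Cooperate. In a completely mixed equilibrium, Row must be indifferent between Cooperate and Defect.
Row's expected payoff from Cooperate is 8c + 2(1−c); from Defect it is 7c + 4(1−c).
Setting these equal: 6c + 2 = 3c + 4, so c = 2/3.

2/3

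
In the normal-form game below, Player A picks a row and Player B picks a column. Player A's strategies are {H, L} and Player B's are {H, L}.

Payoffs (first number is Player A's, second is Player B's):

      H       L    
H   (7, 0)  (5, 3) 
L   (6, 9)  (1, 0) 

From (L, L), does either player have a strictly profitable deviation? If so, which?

Both

Player A at (L, L) earns 1; deviating to H yields 5 — a strict improvement.
Player B earns 0; deviating to H yields 9 — a strict improvement.
Both Player A and Player B have strictly profitable deviations.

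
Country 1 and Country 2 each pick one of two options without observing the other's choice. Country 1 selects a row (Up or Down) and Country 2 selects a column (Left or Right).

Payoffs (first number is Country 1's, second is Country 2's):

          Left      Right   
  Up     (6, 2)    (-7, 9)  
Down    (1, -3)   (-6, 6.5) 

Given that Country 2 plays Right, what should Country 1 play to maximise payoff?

Down

Against Right, Country 1 earns -7 from Up and -6 from Down.
So Down is the best response.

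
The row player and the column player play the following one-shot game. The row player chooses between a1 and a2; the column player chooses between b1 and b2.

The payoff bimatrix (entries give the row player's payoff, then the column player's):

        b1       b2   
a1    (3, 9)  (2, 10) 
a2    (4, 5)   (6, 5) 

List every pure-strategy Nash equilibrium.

(a2, b1) and (a2, b2)

(a1, b1): the row player prefers a2 (4 > 3); the column player prefers b2 (10 > 9) — not an equilibrium.
(a1, b2): the row player prefers a2 (6 > 2) — not an equilibrium.
(a2, b1): the row player gets 4 ≥ 3 from a1, and the column player gets 5 ≥ 5 from b2 — Nash equilibrium.
(a2, b2): the row player gets 6 ≥ 2 from a1, and the column player gets 5 ≥ 5 from b1 — Nash equilibrium.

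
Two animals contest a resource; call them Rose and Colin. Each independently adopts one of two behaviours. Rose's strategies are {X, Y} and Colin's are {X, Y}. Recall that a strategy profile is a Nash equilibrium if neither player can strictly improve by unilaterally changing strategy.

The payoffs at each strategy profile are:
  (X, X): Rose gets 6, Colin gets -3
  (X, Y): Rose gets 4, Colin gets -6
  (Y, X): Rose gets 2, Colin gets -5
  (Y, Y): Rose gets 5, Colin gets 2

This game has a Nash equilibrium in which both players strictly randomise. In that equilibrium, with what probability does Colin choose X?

Let q be the probability that Colin plays X. In a completely mixed equilibrium, Rose must be indifferent between X and Y.
Rose's expected payoff from X is 6q + 4(1−q); from Y it is 2q + 5(1−q).
Setting these equal: 2q + 4 = −3q + 5, so q = 1/5.

1/5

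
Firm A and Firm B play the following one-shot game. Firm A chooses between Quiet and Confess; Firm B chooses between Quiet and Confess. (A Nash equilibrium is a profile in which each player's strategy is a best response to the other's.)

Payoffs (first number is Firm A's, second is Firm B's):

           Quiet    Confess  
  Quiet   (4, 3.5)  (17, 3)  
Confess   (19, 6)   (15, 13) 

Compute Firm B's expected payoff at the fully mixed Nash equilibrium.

First find x, the probability Firm A plays Quiet, from Firm B's indifference between Quiet and Confess: 3.5x + 6(1−x) = 3x + 13(1−x), giving x = 14/15.
Since Firm B is indifferent in equilibrium, Firm B's expected payoff equals the payoff from either column against (14/15, 1/15). Using Quiet: 3.5(14/15) + 6(1/15) = 11/3.

11/3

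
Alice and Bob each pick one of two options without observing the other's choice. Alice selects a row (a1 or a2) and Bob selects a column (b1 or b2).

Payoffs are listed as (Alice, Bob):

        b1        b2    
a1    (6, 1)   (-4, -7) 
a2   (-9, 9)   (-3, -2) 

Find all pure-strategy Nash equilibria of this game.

(a1, b1): Alice gets 6 ≥ -9 from a2, and Bob gets 1 ≥ -7 from b2 — Nash equilibrium.
(a1, b2): Alice prefers a2 (-3 > -4); Bob prefers b1 (1 > -7) — not an equilibrium.
(a2, b1): Alice prefers a1 (6 > -9) — not an equilibrium.
(a2, b2): Bob prefers b1 (9 > -2) — not an equilibrium.

(a1, b1)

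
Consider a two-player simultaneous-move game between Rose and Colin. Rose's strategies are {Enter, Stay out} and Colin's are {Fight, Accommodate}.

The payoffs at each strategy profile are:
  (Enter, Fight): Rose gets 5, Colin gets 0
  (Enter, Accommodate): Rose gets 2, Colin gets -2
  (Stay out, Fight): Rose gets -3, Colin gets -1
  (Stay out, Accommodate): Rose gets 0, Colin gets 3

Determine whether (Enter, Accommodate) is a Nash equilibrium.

No

At (Enter, Accommodate), Rose earns 2; switching to Stay out would give 0, so Rose has no profitable deviation.
Colin earns -2; switching to Fight would give 0, so Colin would deviate.
Since at least one player can profitably deviate, this is not a Nash equilibrium.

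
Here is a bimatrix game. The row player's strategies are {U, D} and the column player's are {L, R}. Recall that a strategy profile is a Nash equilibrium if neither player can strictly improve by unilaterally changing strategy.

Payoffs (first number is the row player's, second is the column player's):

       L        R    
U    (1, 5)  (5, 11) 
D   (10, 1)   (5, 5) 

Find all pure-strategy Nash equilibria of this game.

(U, R) and (D, R)

(U, L): the row player prefers D (10 > 1); the column player prefers R (11 > 5) — not an equilibrium.
(U, R): the row player gets 5 ≥ 5 from D, and the column player gets 11 ≥ 5 from L — Nash equilibrium.
(D, L): the column player prefers R (5 > 1) — not an equilibrium.
(D, R): the row player gets 5 ≥ 5 from U, and the column player gets 5 ≥ 1 from L — Nash equilibrium.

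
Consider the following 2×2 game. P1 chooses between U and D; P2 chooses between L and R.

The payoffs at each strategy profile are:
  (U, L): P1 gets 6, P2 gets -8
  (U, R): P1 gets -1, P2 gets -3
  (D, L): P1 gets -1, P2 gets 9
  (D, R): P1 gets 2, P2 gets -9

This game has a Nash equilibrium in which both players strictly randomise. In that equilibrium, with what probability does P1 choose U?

18/23

Let r be the probability that P1 plays U. In a completely mixed equilibrium, P2 must be indifferent between L and R.
P2's expected payoff from L is −8r + 9(1−r); from R it is −3r − 9(1−r).
Setting these equal: −17r + 9 = 6r − 9, so r = 18/23.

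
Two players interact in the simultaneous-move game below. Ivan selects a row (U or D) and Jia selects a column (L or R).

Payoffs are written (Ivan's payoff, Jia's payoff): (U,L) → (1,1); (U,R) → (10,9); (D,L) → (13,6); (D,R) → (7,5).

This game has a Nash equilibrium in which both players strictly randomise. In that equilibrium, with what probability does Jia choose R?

Let q be the probability that Jia plays L. In a completely mixed equilibrium, Ivan must be indifferent between U and D.
Ivan's expected payoff from U is q + 10(1−q); from D it is 13q + 7(1−q).
Setting these equal: −9q + 10 = 6q + 7, so q = 1/5.
Therefore Jia plays R with probability 1 − 1/5 = 4/5.

4/5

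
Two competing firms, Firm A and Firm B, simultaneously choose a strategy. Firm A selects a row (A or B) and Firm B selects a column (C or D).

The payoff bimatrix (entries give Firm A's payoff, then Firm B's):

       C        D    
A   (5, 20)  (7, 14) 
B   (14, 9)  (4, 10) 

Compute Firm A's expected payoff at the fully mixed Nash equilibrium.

First find q, the probability Firm B plays C, from Firm A's indifference between A and B: 5q + 7(1−q) = 14q + 4(1−q), giving q = 1/4.
Since Firm A is indifferent in equilibrium, Firm A's expected payoff equals the payoff from either row against (1/4, 3/4). Using A: 5(1/4) + 7(3/4) = 13/2.

13/2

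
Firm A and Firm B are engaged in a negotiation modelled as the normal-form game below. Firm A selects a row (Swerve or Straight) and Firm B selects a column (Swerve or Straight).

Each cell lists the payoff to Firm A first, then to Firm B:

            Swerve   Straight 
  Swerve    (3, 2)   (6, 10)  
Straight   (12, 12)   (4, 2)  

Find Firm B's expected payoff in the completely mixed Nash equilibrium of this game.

58/9

First find p, the probability Firm A plays Swerve, from Firm B's indifference between Swerve and Straight: 2p + 12(1−p) = 10p + 2(1−p), giving p = 5/9.
Since Firm B is indifferent in equilibrium, Firm B's expected payoff equals the payoff from either column against (5/9, 4/9). Using Swerve: 2(5/9) + 12(4/9) = 58/9.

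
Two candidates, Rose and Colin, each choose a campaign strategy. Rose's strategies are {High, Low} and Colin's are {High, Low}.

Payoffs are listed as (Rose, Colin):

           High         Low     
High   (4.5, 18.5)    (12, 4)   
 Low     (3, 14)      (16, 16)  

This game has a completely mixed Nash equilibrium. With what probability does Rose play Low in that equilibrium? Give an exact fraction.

Let p be the probability that Rose plays High. In a completely mixed equilibrium, Colin must be indifferent between High and Low.
Colin's expected payoff from High is 18.5p + 14(1−p); from Low it is 4p + 16(1−p).
Setting these equal: 4.5p + 14 = −12p + 16, so p = 4/33.
Therefore Rose plays Low with probability 1 − 4/33 = 29/33.

29/33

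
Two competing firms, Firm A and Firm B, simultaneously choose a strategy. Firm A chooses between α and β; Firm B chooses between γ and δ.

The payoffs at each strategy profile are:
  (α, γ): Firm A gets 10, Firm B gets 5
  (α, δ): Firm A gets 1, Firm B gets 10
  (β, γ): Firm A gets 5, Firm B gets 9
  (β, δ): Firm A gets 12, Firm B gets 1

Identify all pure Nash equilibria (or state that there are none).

(α, γ): Firm B prefers δ (10 > 5) — not an equilibrium.
(α, δ): Firm A prefers β (12 > 1) — not an equilibrium.
(β, γ): Firm A prefers α (10 > 5) — not an equilibrium.
(β, δ): Firm B prefers γ (9 > 1) — not an equilibrium.

none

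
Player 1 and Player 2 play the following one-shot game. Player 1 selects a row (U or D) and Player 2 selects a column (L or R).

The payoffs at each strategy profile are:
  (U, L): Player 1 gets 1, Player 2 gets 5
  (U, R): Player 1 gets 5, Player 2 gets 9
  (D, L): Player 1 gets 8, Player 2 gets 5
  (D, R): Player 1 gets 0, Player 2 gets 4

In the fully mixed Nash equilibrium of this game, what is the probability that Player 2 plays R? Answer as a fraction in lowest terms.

Let c be the probability that Player 2 plays L. In a completely mixed equilibrium, Player 1 must be indifferent between U and D.
Player 1's expected payoff from U is c + 5(1−c); from D it is 8c.
Setting these equal: −4c + 5 = 8c, so c = 5/12.
Therefore Player 2 plays R with probability 1 − 5/12 = 7/12.

7/12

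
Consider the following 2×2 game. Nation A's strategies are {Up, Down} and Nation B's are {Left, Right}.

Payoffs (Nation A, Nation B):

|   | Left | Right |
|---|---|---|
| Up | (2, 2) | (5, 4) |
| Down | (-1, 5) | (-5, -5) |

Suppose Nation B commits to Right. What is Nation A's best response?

Against Right, Nation A earns 5 from Up and -5 from Down.
So Up is the best response.

Up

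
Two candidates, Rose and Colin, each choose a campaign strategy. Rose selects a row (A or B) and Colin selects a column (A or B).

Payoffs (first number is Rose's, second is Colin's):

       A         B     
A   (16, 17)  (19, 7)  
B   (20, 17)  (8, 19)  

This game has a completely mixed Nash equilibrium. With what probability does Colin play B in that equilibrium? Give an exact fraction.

4/15

Let c be the probability that Colin plays A. In a completely mixed equilibrium, Rose must be indifferent between A and B.
Rose's expected payoff from A is 16c + 19(1−c); from B it is 20c + 8(1−c).
Setting these equal: −3c + 19 = 12c + 8, so c = 11/15.
Therefore Colin plays B with probability 1 − 11/15 = 4/15.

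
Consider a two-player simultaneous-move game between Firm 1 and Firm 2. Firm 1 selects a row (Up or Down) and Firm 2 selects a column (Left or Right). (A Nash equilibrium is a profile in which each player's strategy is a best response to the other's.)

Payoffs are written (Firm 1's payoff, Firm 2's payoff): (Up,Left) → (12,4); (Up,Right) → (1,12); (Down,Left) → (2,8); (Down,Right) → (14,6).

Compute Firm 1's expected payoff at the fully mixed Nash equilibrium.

166/23

First find q, the probability Firm 2 plays Left, from Firm 1's indifference between Up and Down: 12q + (1−q) = 2q + 14(1−q), giving q = 13/23.
Since Firm 1 is indifferent in equilibrium, Firm 1's expected payoff equals the payoff from either row against (13/23, 10/23). Using Up: 12(13/23) + (10/23) = 166/23.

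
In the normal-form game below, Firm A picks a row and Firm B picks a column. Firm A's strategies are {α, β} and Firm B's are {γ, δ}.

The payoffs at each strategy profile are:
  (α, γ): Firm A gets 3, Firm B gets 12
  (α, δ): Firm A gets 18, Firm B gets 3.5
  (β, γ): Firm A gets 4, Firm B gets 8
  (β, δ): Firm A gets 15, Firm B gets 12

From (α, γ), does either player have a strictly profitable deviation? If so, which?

Firm A at (α, γ) earns 3; deviating to β yields 4 — a strict improvement.
Firm B earns 12; deviating to δ yields 3.5 — not better.
Only Firm A has a strictly profitable deviation.

Firm A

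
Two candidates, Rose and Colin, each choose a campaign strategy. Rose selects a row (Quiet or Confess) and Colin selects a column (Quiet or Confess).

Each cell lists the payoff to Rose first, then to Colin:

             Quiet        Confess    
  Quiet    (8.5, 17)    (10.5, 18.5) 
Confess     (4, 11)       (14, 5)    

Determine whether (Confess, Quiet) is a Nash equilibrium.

At (Confess, Quiet), Rose earns 4; switching to Quiet would give 8.5, so Rose would deviate.
Colin earns 11; switching to Confess would give 5, so Colin has no profitable deviation.
Since at least one player can profitably deviate, this is not a Nash equilibrium.

No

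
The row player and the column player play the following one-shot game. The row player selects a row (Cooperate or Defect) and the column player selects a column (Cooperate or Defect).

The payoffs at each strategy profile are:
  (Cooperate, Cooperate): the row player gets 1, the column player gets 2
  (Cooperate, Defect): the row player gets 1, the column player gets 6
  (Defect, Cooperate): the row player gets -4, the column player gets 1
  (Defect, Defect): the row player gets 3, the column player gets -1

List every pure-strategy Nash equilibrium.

none

(Cooperate, Cooperate): the column player prefers Defect (6 > 2) — not an equilibrium.
(Cooperate, Defect): the row player prefers Defect (3 > 1) — not an equilibrium.
(Defect, Cooperate): the row player prefers Cooperate (1 > -4) — not an equilibrium.
(Defect, Defect): the column player prefers Cooperate (1 > -1) — not an equilibrium.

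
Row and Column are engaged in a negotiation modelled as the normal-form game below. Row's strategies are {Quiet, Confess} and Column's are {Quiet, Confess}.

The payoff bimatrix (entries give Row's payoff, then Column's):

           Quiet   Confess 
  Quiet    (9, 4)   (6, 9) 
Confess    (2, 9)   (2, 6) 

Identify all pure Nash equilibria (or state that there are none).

(Quiet, Quiet): Column prefers Confess (9 > 4) — not an equilibrium.
(Quiet, Confess): Row gets 6 ≥ 2 from Confess, and Column gets 9 ≥ 4 from Quiet — Nash equilibrium.
(Confess, Quiet): Row prefers Quiet (9 > 2) — not an equilibrium.
(Confess, Confess): Row prefers Quiet (6 > 2); Column prefers Quiet (9 > 6) — not an equilibrium.

(Quiet, Confess)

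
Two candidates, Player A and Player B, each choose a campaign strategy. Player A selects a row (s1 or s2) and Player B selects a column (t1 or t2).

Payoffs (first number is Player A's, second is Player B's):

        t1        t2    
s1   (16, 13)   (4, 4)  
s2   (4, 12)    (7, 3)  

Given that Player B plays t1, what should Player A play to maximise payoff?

Against t1, Player A earns 16 from s1 and 4 from s2.
So s1 is the best response.

s1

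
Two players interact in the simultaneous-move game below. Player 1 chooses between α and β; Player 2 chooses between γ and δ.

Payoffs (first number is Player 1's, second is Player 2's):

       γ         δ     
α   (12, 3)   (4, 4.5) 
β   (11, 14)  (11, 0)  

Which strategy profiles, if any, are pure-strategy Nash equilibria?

none

(α, γ): Player 2 prefers δ (4.5 > 3) — not an equilibrium.
(α, δ): Player 1 prefers β (11 > 4) — not an equilibrium.
(β, γ): Player 1 prefers α (12 > 11) — not an equilibrium.
(β, δ): Player 2 prefers γ (14 > 0) — not an equilibrium.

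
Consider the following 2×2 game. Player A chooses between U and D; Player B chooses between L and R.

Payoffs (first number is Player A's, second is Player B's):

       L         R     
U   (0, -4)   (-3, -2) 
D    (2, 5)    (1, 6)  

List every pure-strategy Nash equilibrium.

(D, R)

(U, L): Player A prefers D (2 > 0); Player B prefers R (-2 > -4) — not an equilibrium.
(U, R): Player A prefers D (1 > -3) — not an equilibrium.
(D, L): Player B prefers R (6 > 5) — not an equilibrium.
(D, R): Player A gets 1 ≥ -3 from U, and Player B gets 6 ≥ 5 from L — Nash equilibrium.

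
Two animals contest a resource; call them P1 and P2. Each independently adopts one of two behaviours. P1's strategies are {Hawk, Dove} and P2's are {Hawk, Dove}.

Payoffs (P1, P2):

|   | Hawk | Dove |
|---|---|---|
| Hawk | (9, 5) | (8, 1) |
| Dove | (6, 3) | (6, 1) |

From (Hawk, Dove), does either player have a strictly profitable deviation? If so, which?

P1 at (Hawk, Dove) earns 8; deviating to Dove yields 6 — not better.
P2 earns 1; deviating to Hawk yields 5 — a strict improvement.
Only P2 has a strictly profitable deviation.

P2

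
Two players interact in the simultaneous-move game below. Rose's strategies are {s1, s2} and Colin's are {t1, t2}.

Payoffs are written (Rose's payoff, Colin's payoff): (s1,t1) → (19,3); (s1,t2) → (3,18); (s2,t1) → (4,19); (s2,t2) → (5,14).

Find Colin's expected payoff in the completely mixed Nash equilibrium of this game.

First find p, the probability Rose plays s1, from Colin's indifference between t1 and t2: 3p + 19(1−p) = 18p + 14(1−p), giving p = 1/4.
Since Colin is indifferent in equilibrium, Colin's expected payoff equals the payoff from either column against (1/4, 3/4). Using t1: 3(1/4) + 19(3/4) = 15.

15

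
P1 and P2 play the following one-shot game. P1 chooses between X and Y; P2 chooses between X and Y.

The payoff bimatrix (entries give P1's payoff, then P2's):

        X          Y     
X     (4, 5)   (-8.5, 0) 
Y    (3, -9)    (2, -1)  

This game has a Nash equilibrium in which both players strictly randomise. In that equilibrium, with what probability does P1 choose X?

8/13

Let p be the probability that P1 plays X. In a completely mixed equilibrium, P2 must be indifferent between X and Y.
P2's expected payoff from X is 5p − 9(1−p); from Y it is −(1−p).
Setting these equal: 14p − 9 = p − 1, so p = 8/13.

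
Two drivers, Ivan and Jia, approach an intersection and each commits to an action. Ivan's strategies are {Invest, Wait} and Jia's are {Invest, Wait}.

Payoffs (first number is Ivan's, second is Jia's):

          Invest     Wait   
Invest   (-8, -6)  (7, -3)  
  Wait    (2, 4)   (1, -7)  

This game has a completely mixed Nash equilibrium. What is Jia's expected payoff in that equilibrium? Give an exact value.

First find p, the probability Ivan plays Invest, from Jia's indifference between Invest and Wait: −6p + 4(1−p) = −3p − 7(1−p), giving p = 11/14.
Since Jia is indifferent in equilibrium, Jia's expected payoff equals the payoff from either column against (11/14, 3/14). Using Invest: −6(11/14) + 4(3/14) = -27/7.

-27/7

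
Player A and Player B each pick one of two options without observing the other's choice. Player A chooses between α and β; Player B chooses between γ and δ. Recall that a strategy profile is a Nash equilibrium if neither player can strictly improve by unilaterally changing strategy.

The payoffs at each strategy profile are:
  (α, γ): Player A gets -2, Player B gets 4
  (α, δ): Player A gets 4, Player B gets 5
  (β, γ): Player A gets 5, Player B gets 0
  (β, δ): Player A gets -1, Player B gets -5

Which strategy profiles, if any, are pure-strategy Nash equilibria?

(α, δ) and (β, γ)

(α, γ): Player A prefers β (5 > -2); Player B prefers δ (5 > 4) — not an equilibrium.
(α, δ): Player A gets 4 ≥ -1 from β, and Player B gets 5 ≥ 4 from γ — Nash equilibrium.
(β, γ): Player A gets 5 ≥ -2 from α, and Player B gets 0 ≥ -5 from δ — Nash equilibrium.
(β, δ): Player A prefers α (4 > -1); Player B prefers γ (0 > -5) — not an equilibrium.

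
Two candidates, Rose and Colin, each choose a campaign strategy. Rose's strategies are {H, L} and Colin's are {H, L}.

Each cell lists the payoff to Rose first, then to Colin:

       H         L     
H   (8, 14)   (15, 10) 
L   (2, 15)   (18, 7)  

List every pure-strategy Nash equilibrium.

(H, H)

(H, H): Rose gets 8 ≥ 2 from L, and Colin gets 14 ≥ 10 from L — Nash equilibrium.
(H, L): Rose prefers L (18 > 15); Colin prefers H (14 > 10) — not an equilibrium.
(L, H): Rose prefers H (8 > 2) — not an equilibrium.
(L, L): Colin prefers H (15 > 7) — not an equilibrium.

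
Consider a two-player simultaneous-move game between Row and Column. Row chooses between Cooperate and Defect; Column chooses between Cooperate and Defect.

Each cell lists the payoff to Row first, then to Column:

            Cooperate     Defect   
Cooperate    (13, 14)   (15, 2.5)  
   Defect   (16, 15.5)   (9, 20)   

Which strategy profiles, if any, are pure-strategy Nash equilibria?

none

(Cooperate, Cooperate): Row prefers Defect (16 > 13) — not an equilibrium.
(Cooperate, Defect): Column prefers Cooperate (14 > 2.5) — not an equilibrium.
(Defect, Cooperate): Column prefers Defect (20 > 15.5) — not an equilibrium.
(Defect, Defect): Row prefers Cooperate (15 > 9) — not an equilibrium.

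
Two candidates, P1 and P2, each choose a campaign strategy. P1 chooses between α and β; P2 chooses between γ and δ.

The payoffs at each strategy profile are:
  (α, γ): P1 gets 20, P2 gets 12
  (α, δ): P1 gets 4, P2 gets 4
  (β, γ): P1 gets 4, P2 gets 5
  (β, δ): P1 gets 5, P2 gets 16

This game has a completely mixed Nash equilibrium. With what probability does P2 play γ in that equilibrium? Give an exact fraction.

Let q be the probability that P2 plays γ. In a completely mixed equilibrium, P1 must be indifferent between α and β.
P1's expected payoff from α is 20q + 4(1−q); from β it is 4q + 5(1−q).
Setting these equal: 16q + 4 = −q + 5, so q = 1/17.

1/17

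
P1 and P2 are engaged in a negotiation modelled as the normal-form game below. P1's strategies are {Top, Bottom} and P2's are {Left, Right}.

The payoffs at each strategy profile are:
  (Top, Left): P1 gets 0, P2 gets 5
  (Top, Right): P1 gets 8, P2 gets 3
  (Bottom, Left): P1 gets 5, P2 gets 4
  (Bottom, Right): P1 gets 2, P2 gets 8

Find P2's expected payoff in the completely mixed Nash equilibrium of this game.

14/3

First find p, the probability P1 plays Top, from P2's indifference between Left and Right: 5p + 4(1−p) = 3p + 8(1−p), giving p = 2/3.
Since P2 is indifferent in equilibrium, P2's expected payoff equals the payoff from either column against (2/3, 1/3). Using Left: 5(2/3) + 4(1/3) = 14/3.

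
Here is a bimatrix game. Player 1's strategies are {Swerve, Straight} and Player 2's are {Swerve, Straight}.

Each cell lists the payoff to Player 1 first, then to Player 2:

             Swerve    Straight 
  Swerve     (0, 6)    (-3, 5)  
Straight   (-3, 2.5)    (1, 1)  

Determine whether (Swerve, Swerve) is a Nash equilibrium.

At (Swerve, Swerve), Player 1 earns 0; switching to Straight would give -3, so Player 1 has no profitable deviation.
Player 2 earns 6; switching to Straight would give 5, so Player 2 has no profitable deviation.
Neither player can gain by a unilateral deviation, so this profile is a Nash equilibrium.

Yes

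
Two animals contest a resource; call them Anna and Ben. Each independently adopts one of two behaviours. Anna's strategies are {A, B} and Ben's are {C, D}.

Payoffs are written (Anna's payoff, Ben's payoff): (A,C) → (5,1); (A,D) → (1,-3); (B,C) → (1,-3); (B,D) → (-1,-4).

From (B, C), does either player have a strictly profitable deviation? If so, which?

Anna at (B, C) earns 1; deviating to A yields 5 — a strict improvement.
Ben earns -3; deviating to D yields -4 — not better.
Only Anna has a strictly profitable deviation.

Anna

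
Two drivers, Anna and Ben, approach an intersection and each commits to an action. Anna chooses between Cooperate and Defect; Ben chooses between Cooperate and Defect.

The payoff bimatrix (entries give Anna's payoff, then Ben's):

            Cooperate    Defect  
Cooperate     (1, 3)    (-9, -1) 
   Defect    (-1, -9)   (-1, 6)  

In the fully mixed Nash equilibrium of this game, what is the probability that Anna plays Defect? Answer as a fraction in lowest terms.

4/19

Let x be the probability that Anna plays Cooperate. In a completely mixed equilibrium, Ben must be indifferent between Cooperate and Defect.
Ben's expected payoff from Cooperate is 3x − 9(1−x); from Defect it is −x + 6(1−x).
Setting these equal: 12x − 9 = −7x + 6, so x = 15/19.
Therefore Anna plays Defect with probability 1 − 15/19 = 4/19.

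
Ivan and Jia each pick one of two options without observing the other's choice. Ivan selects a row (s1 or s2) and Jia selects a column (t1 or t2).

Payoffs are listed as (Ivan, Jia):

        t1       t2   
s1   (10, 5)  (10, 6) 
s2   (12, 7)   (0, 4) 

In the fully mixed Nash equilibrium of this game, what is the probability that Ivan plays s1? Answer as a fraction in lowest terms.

3/4

Let x be the probability that Ivan plays s1. In a completely mixed equilibrium, Jia must be indifferent between t1 and t2.
Jia's expected payoff from t1 is 5x + 7(1−x); from t2 it is 6x + 4(1−x).
Setting these equal: −2x + 7 = 2x + 4, so x = 3/4.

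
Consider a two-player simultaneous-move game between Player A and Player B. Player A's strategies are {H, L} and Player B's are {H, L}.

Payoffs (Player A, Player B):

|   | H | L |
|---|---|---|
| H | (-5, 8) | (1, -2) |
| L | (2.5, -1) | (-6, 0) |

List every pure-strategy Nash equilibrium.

none

(H, H): Player A prefers L (2.5 > -5) — not an equilibrium.
(H, L): Player B prefers H (8 > -2) — not an equilibrium.
(L, H): Player B prefers L (0 > -1) — not an equilibrium.
(L, L): Player A prefers H (1 > -6) — not an equilibrium.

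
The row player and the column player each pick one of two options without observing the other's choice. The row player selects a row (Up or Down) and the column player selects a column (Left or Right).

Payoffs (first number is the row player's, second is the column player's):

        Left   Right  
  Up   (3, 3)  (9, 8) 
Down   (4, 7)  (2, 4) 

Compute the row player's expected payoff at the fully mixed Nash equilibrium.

15/4

First find y, the probability the column player plays Left, from the row player's indifference between Up and Down: 3y + 9(1−y) = 4y + 2(1−y), giving y = 7/8.
Since the row player is indifferent in equilibrium, the row player's expected payoff equals the payoff from either row against (7/8, 1/8). Using Up: 3(7/8) + 9(1/8) = 15/4.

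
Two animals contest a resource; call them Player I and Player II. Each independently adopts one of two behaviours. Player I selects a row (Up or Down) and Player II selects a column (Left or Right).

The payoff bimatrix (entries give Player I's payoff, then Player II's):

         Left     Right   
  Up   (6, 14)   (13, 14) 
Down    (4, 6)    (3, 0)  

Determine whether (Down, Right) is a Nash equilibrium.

At (Down, Right), Player I earns 3; switching to Up would give 13, so Player I would deviate.
Player II earns 0; switching to Left would give 6, so Player II would deviate.
Since at least one player can profitably deviate, this is not a Nash equilibrium.

No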